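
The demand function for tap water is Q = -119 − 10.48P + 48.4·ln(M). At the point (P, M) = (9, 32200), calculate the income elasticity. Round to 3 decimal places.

0.167

At P = 9, M = 32200: Q = 289.059.
Holding P constant, ∂Q/∂M = 48.4/M = 0.00150311.
η_M = (∂Q/∂M)·(M/Q) = 0.00150311 × (32200/289.059) = 0.167.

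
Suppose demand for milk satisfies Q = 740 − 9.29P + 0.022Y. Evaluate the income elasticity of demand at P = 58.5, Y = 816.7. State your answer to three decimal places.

At P = 58.5, Y = 816.7: Q = 214.502.
Holding P constant, ∂Q/∂Y = 0.022.
η_Y = (∂Q/∂Y)·(Y/Q) = 0.022 × (816.7/214.502) = 0.084.

0.084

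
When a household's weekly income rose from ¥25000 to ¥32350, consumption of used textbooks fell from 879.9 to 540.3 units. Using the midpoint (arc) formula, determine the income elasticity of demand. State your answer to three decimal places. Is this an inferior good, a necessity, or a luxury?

ΔQ = 540.3 − 879.9 = -339.6; midpoint Q̄ = (879.9 + 540.3)/2 = 710.1.
ΔI = 32350 − 25000 = 7350; midpoint Ī = (25000 + 32350)/2 = 28675.
η = (ΔQ/Q̄) ÷ (ΔI/Ī) = (-339.6/710.1) ÷ (7350/28675) = -1.866.
η < 0 ⇒ inferior good.

-1.866 (inferior good)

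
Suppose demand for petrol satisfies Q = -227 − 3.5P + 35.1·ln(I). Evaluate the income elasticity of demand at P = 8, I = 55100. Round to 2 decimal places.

At P = 8, I = 55100: Q = 128.183.
Holding P constant, ∂Q/∂I = 35.1/I = 0.000637024.
η_I = (∂Q/∂I)·(I/Q) = 0.000637024 × (55100/128.183) = 0.27.

0.27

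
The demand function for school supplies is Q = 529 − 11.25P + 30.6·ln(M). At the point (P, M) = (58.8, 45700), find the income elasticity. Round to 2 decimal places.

0.16

At P = 58.8, M = 45700: Q = 195.834.
Holding P constant, ∂Q/∂M = 30.6/M = 0.000669584.
η_M = (∂Q/∂M)·(M/Q) = 0.000669584 × (45700/195.834) = 0.16.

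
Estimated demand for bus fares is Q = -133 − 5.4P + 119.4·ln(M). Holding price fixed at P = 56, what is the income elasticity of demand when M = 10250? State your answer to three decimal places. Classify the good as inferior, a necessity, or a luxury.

0.179 (necessity)

At P = 56, M = 10250: Q = 667.263.
Holding P constant, ∂Q/∂M = 119.4/M = 0.0116488.
η_M = (∂Q/∂M)·(M/Q) = 0.0116488 × (10250/667.263) = 0.179.
Since 0 < η < 1, this is a necessity.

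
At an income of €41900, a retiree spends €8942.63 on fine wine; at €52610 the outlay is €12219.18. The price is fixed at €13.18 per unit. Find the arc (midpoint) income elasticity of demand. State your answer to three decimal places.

1.366

With a constant price, Q₁ = 8942.63/13.18 = 678.500 and Q₂ = 12219.18/13.18 = 927.100 (equivalently, work directly with expenditure since P cancels).
Midpoint %ΔQ = (12219.18 − 8942.63)/10580.91 = 0.30967; midpoint %ΔI = (52610 − 41900)/47255 = 0.22664.
η = 0.30967 / 0.22664 = 1.366.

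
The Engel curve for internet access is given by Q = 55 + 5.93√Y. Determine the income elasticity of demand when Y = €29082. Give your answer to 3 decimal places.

At Y = 29082: Q = 1066.269.
dQ/dY = 5.93/(2√Y) = 0.0173865 at this income.
η = (dQ/dY)·(Y/Q) = 0.0173865 × (29082/1066.269) = 0.474.

0.474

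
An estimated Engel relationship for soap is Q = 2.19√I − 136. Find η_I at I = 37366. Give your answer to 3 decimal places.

At I = 37366: Q = 287.333.
dQ/dI = 2.19/(2√I) = 0.00566469 at this income.
η = (dQ/dI)·(I/Q) = 0.00566469 × (37366/287.333) = 0.737.

0.737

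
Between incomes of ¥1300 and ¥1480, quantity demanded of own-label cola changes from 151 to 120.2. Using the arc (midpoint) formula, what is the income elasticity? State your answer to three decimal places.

ΔQ = 120.2 − 151 = -30.8; midpoint Q̄ = (151 + 120.2)/2 = 135.6.
ΔI = 1480 − 1300 = 180; midpoint Ī = (1300 + 1480)/2 = 1390.
η = (ΔQ/Q̄) ÷ (ΔI/Ī) = (-30.8/135.6) ÷ (180/1390) = -1.754.

-1.754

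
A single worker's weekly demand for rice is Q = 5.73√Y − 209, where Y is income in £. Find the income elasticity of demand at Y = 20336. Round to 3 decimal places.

At Y = 20336: Q = 608.123.
dQ/dY = 5.73/(2√Y) = 0.0200906 at this income.
η = (dQ/dY)·(Y/Q) = 0.0200906 × (20336/608.123) = 0.672.

0.672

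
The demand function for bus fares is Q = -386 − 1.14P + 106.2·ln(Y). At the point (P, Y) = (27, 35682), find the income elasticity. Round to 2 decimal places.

0.15

At P = 27, Y = 35682: Q = 696.451.
Holding P constant, ∂Q/∂Y = 106.2/Y = 0.00297629.
η_Y = (∂Q/∂Y)·(Y/Q) = 0.00297629 × (35682/696.451) = 0.15.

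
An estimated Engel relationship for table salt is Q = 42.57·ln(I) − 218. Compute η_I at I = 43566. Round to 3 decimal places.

0.180

At I = 43566: Q = 236.734.
dQ/dI = 42.57/I = 0.000977138 at this income.
η = (dQ/dI)·(I/Q) = 0.000977138 × (43566/236.734) = 0.180.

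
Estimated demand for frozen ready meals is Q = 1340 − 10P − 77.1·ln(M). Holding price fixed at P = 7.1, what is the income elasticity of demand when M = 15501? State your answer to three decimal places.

At P = 7.1, M = 15501: Q = 525.088.
Holding P constant, ∂Q/∂M = -77.1/M = -0.00497387.
η_M = (∂Q/∂M)·(M/Q) = -0.00497387 × (15501/525.088) = -0.147.

-0.147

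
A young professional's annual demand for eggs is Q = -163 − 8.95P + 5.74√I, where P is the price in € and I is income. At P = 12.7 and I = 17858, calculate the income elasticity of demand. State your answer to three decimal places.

0.782

At P = 12.7, I = 17858: Q = 490.393.
Holding P constant, ∂Q/∂I = 5.74/(2√I) = 0.0214766.
η_I = (∂Q/∂I)·(I/Q) = 0.0214766 × (17858/490.393) = 0.782.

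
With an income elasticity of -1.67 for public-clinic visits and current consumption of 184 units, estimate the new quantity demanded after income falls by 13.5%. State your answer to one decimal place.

225.5

%ΔQ ≈ η × %ΔI = -1.67 × (-13.5%) = 22.545%.
New Q ≈ 184 × (1 + 0.22545) = 225.5.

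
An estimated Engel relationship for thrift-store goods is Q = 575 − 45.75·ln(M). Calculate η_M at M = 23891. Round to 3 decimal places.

-0.402

At M = 23891: Q = 113.782.
dQ/dM = -45.75/M = -0.00191495 at this income.
η = (dQ/dM)·(M/Q) = -0.00191495 × (23891/113.782) = -0.402.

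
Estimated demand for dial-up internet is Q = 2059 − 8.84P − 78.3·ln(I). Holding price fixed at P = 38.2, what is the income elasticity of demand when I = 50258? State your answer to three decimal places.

At P = 38.2, I = 50258: Q = 873.720.
Holding P constant, ∂Q/∂I = -78.3/I = -0.00155796.
η_I = (∂Q/∂I)·(I/Q) = -0.00155796 × (50258/873.720) = -0.090.

-0.090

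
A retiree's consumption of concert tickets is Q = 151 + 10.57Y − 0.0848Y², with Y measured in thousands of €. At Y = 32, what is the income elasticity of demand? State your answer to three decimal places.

At Y = 32: Q = 402.4048.
dQ/dY = 10.57 − 0.1696Y = 5.14280.
η = (dQ/dY)·(Y/Q) = 5.14280 × (32/402.4048) = 0.409.

0.409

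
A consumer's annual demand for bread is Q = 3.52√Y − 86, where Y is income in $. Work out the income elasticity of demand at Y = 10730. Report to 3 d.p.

At Y = 10730: Q = 278.622.
dQ/dY = 3.52/(2√Y) = 0.0169908 at this income.
η = (dQ/dY)·(Y/Q) = 0.0169908 × (10730/278.622) = 0.654.

0.654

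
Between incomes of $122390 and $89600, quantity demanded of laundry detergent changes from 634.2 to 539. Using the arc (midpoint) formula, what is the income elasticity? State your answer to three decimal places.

ΔQ = 539 − 634.2 = -95.2; midpoint Q̄ = (634.2 + 539)/2 = 586.6.
ΔI = 89600 − 122390 = -32790; midpoint Ī = (122390 + 89600)/2 = 105995.
η = (ΔQ/Q̄) ÷ (ΔI/Ī) = (-95.2/586.6) ÷ (-32790/105995) = 0.525.

0.525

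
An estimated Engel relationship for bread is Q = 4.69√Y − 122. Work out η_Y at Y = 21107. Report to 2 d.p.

0.61

At Y = 21107: Q = 559.375.
dQ/dY = 4.69/(2√Y) = 0.016141 at this income.
η = (dQ/dY)·(Y/Q) = 0.016141 × (21107/559.375) = 0.61.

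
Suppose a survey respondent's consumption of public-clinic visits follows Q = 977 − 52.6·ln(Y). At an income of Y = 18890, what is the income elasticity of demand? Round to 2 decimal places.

-0.11

At Y = 18890: Q = 459.080.
dQ/dY = -52.6/Y = -0.00278454 at this income.
η = (dQ/dY)·(Y/Q) = -0.00278454 × (18890/459.080) = -0.11.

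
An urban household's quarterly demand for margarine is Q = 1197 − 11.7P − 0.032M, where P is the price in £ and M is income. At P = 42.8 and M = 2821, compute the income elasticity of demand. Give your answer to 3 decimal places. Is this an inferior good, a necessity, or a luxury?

-0.149 (inferior good)

At P = 42.8, M = 2821: Q = 605.968.
Holding P constant, ∂Q/∂M = −0.032.
η_M = (∂Q/∂M)·(M/Q) = -0.032 × (2821/605.968) = -0.149.
Since η < 0, this is an inferior good.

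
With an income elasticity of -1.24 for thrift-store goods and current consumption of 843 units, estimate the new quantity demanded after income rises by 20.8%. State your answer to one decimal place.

625.6

%ΔQ ≈ η × %ΔI = -1.24 × 20.8% = -25.792%.
New Q ≈ 843 × (1 − 0.25792) = 625.6.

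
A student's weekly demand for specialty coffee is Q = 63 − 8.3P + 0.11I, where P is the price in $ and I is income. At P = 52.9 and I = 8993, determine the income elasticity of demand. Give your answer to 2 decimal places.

At P = 52.9, I = 8993: Q = 613.160.
Holding P constant, ∂Q/∂I = 0.11.
η_I = (∂Q/∂I)·(I/Q) = 0.11 × (8993/613.160) = 1.61.

1.61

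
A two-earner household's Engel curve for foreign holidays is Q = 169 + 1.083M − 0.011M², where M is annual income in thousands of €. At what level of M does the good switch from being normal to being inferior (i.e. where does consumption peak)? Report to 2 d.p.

dQ/dM = 1.083 − 0.022M.
The good is inferior where dQ/dM < 0. Setting dQ/dM = 0 gives M = 1.083 / 0.022 = 49.23.

49.23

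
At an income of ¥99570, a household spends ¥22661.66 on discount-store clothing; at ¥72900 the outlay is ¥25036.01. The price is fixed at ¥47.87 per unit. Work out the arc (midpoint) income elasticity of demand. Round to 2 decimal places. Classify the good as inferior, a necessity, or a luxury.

With a constant price, Q₁ = 22661.66/47.87 = 473.400 and Q₂ = 25036.01/47.87 = 523.000 (equivalently, work directly with expenditure since P cancels).
Midpoint %ΔQ = (25036.01 − 22661.66)/23848.84 = 0.09956; midpoint %ΔI = (72900 − 99570)/86235 = -0.30927.
η = 0.09956 / -0.30927 = -0.32.
η < 0 ⇒ inferior good.

-0.32 (inferior good)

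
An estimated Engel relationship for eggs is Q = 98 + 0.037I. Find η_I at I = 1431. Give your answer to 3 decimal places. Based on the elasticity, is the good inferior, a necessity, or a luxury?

At I = 1431: Q = 150.947.
dQ/dI = 0.037.
η = (dQ/dI)·(I/Q) = 0.037 × (1431/150.947) = 0.351.
Since 0 < η < 1, the good is a necessity.

0.351 (necessity)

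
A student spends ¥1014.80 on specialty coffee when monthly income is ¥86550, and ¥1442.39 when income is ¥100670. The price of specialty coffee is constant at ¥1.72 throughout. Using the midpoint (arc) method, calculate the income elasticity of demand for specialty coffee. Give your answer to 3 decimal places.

With a constant price, Q₁ = 1014.80/1.72 = 590.000 and Q₂ = 1442.39/1.72 = 838.599 (equivalently, work directly with expenditure since P cancels).
Midpoint %ΔQ = (1442.39 − 1014.80)/1228.60 = 0.34803; midpoint %ΔI = (100670 − 86550)/93610 = 0.15084.
η = 0.34803 / 0.15084 = 2.307.

2.307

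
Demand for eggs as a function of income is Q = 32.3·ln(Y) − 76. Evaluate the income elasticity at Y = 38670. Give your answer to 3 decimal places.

0.122

At Y = 38670: Q = 265.179.
dQ/dY = 32.3/Y = 0.000835273 at this income.
η = (dQ/dY)·(Y/Q) = 0.000835273 × (38670/265.179) = 0.122.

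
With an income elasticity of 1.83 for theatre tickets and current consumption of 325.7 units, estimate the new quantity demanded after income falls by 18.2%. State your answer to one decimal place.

217.2

%ΔQ ≈ η × %ΔI = 1.83 × (-18.2%) = -33.306%.
New Q ≈ 325.7 × (1 − 0.33306) = 217.2.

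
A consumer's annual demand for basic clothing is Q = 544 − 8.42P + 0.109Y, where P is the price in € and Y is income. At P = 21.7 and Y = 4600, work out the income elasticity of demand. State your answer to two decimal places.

0.58

At P = 21.7, Y = 4600: Q = 862.686.
Holding P constant, ∂Q/∂Y = 0.109.
η_Y = (∂Q/∂Y)·(Y/Q) = 0.109 × (4600/862.686) = 0.58.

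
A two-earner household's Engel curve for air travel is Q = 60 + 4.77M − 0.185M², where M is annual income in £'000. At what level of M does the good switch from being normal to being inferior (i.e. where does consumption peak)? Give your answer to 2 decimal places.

dQ/dM = 4.77 − 0.37M.
The good is inferior where dQ/dM < 0. Setting dQ/dM = 0 gives M = 4.77 / 0.37 = 12.89.

12.89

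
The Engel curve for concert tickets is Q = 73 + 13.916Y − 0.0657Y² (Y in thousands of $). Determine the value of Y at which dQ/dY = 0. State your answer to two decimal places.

dQ/dY = 13.916 − 0.1314Y.
The good is inferior where dQ/dY < 0. Setting dQ/dY = 0 gives Y = 13.916 / 0.1314 = 105.91.

105.91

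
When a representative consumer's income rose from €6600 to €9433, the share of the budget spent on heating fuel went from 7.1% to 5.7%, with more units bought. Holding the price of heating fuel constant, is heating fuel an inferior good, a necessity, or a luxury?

Quantity rises but the budget share falls as income rises, so 0 < η < 1.

necessity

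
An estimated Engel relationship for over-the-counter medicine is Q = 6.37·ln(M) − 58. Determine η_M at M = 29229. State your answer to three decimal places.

At M = 29229: Q = 7.502.
dQ/dM = 6.37/M = 0.000217934 at this income.
η = (dQ/dM)·(M/Q) = 0.000217934 × (29229/7.502) = 0.849.

0.849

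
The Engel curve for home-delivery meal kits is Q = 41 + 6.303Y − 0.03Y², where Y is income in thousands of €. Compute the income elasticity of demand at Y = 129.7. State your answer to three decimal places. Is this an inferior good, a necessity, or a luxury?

-0.542 (inferior good)

At Y = 129.7: Q = 353.8364.
dQ/dY = 6.303 − 0.06Y = -1.47900.
η = (dQ/dY)·(Y/Q) = -1.47900 × (129.7/353.8364) = -0.542.
η < 0 ⇒ inferior good.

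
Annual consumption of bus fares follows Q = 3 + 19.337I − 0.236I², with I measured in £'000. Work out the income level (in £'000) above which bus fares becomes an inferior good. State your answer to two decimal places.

40.97

dQ/dI = 19.337 − 0.472I.
The good is inferior where dQ/dI < 0. Setting dQ/dI = 0 gives I = 19.337 / 0.472 = 40.97.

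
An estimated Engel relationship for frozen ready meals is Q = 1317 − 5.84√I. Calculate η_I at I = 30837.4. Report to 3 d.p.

At I = 30837.4: Q = 291.462.
dQ/dI = -5.84/(2√I) = -0.0166282 at this income.
η = (dQ/dI)·(I/Q) = -0.0166282 × (30837.4/291.462) = -1.759.

-1.759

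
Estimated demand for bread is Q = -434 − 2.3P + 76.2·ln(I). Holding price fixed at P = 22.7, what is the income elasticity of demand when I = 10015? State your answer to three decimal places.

At P = 22.7, I = 10015: Q = 215.732.
Holding P constant, ∂Q/∂I = 76.2/I = 0.00760859.
η_I = (∂Q/∂I)·(I/Q) = 0.00760859 × (10015/215.732) = 0.353.

0.353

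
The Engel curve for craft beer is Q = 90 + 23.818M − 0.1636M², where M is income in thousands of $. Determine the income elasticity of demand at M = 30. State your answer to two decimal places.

0.64

At M = 30: Q = 657.3000.
dQ/dM = 23.818 − 0.3272M = 14.00200.
η = (dQ/dM)·(M/Q) = 14.00200 × (30/657.3000) = 0.64.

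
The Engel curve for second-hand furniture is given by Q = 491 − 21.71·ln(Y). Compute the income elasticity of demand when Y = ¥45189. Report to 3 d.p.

-0.084

At Y = 45189: Q = 258.299.
dQ/dY = -21.71/Y = -0.000480427 at this income.
η = (dQ/dY)·(Y/Q) = -0.000480427 × (45189/258.299) = -0.084.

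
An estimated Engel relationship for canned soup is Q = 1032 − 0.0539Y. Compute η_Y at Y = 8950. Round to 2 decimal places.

At Y = 8950: Q = 549.595.
dQ/dY = −0.0539.
η = (dQ/dY)·(Y/Q) = -0.0539 × (8950/549.595) = -0.88.

-0.88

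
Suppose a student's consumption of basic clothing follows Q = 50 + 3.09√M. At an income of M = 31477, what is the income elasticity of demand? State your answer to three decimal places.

0.458

At M = 31477: Q = 598.220.
dQ/dM = 3.09/(2√M) = 0.00870827 at this income.
η = (dQ/dM)·(M/Q) = 0.00870827 × (31477/598.220) = 0.458.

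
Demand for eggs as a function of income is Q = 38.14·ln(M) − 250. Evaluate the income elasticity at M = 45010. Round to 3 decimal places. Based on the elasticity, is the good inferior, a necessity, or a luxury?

0.240 (necessity)

At M = 45010: Q = 158.656.
dQ/dM = 38.14/M = 0.000847367 at this income.
η = (dQ/dM)·(M/Q) = 0.000847367 × (45010/158.656) = 0.240.
Since 0 < η < 1, the good is a necessity.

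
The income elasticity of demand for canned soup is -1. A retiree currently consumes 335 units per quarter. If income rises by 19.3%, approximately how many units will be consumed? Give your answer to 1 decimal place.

%ΔQ ≈ η × %ΔI = -1 × 19.3% = -19.3%.
New Q ≈ 335 × (1 − 0.193) = 270.3.

270.3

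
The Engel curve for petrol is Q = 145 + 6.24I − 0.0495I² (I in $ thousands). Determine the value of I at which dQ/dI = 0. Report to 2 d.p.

63.03

dQ/dI = 6.24 − 0.099I.
The good is inferior where dQ/dI < 0. Setting dQ/dI = 0 gives I = 6.24 / 0.099 = 63.03.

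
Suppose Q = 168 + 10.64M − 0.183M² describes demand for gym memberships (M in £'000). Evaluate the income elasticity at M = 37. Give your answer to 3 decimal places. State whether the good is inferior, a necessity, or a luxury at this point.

At M = 37: Q = 311.1530.
dQ/dM = 10.64 − 0.366M = -2.90200.
η = (dQ/dM)·(M/Q) = -2.90200 × (37/311.1530) = -0.345.
η < 0 ⇒ inferior good.

-0.345 (inferior good)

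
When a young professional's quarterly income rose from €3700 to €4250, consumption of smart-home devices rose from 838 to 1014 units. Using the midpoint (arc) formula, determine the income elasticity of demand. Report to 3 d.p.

ΔQ = 1014 − 838 = 176; midpoint Q̄ = (838 + 1014)/2 = 926.
ΔI = 4250 − 3700 = 550; midpoint Ī = (3700 + 4250)/2 = 3975.
η = (ΔQ/Q̄) ÷ (ΔI/Ī) = (176/926) ÷ (550/3975) = 1.374.

1.374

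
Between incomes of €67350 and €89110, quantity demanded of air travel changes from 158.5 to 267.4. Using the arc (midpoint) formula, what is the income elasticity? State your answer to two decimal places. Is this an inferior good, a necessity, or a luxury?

1.84 (luxury)

ΔQ = 267.4 − 158.5 = 108.9; midpoint Q̄ = (158.5 + 267.4)/2 = 212.95.
ΔI = 89110 − 67350 = 21760; midpoint Ī = (67350 + 89110)/2 = 78230.
η = (ΔQ/Q̄) ÷ (ΔI/Ī) = (108.9/212.95) ÷ (21760/78230) = 1.84.
η > 1 ⇒ luxury.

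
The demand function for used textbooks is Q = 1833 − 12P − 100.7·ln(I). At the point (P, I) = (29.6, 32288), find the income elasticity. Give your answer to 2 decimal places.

-0.23

At P = 29.6, I = 32288: Q = 432.287.
Holding P constant, ∂Q/∂I = -100.7/I = -0.00311881.
η_I = (∂Q/∂I)·(I/Q) = -0.00311881 × (32288/432.287) = -0.23.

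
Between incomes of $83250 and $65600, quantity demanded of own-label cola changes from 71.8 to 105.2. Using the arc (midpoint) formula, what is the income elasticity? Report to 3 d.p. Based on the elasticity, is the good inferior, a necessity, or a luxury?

-1.591 (inferior good)

ΔQ = 105.2 − 71.8 = 33.4; midpoint Q̄ = (71.8 + 105.2)/2 = 88.5.
ΔI = 65600 − 83250 = -17650; midpoint Ī = (83250 + 65600)/2 = 74425.
η = (ΔQ/Q̄) ÷ (ΔI/Ī) = (33.4/88.5) ÷ (-17650/74425) = -1.591.
η < 0 ⇒ inferior good.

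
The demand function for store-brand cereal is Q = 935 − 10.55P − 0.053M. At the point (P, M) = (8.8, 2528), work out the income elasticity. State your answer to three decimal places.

At P = 8.8, M = 2528: Q = 708.176.
Holding P constant, ∂Q/∂M = −0.053.
η_M = (∂Q/∂M)·(M/Q) = -0.053 × (2528/708.176) = -0.189.

-0.189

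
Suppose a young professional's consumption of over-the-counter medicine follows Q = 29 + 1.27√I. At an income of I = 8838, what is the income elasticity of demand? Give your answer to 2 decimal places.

0.40

At I = 8838: Q = 148.394.
dQ/dI = 1.27/(2√I) = 0.00675455 at this income.
η = (dQ/dI)·(I/Q) = 0.00675455 × (8838/148.394) = 0.40.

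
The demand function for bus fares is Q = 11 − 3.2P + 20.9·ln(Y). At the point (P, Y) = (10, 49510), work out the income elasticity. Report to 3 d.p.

0.102

At P = 10, Y = 49510: Q = 204.928.
Holding P constant, ∂Q/∂Y = 20.9/Y = 0.000422137.
η_Y = (∂Q/∂Y)·(Y/Q) = 0.000422137 × (49510/204.928) = 0.102.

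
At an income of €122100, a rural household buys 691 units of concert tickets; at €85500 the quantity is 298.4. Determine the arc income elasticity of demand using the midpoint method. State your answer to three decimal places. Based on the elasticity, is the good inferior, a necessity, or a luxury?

ΔQ = 298.4 − 691 = -392.6; midpoint Q̄ = (691 + 298.4)/2 = 494.7.
ΔI = 85500 − 122100 = -36600; midpoint Ī = (122100 + 85500)/2 = 103800.
η = (ΔQ/Q̄) ÷ (ΔI/Ī) = (-392.6/494.7) ÷ (-36600/103800) = 2.251.
η > 1 ⇒ luxury.

2.251 (luxury)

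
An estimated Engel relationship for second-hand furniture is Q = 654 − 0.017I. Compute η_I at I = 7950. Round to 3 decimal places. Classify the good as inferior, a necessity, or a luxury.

At I = 7950: Q = 518.850.
dQ/dI = −0.017.
η = (dQ/dI)·(I/Q) = -0.017 × (7950/518.850) = -0.260.
Since η < 0, the good is an inferior good.

-0.260 (inferior good)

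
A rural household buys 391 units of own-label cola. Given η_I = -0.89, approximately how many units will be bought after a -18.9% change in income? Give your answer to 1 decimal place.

%ΔQ ≈ η × %ΔI = -0.89 × (-18.9%) = 16.821%.
New Q ≈ 391 × (1 + 0.16821) = 456.8.

456.8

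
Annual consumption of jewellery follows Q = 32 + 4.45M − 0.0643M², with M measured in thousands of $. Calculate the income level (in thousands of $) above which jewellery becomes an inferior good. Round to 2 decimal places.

34.60

dQ/dM = 4.45 − 0.1286M.
The good is inferior where dQ/dM < 0. Setting dQ/dM = 0 gives M = 4.45 / 0.1286 = 34.60.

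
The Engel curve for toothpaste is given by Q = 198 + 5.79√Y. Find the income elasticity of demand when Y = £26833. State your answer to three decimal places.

0.414

At Y = 26833: Q = 1146.447.
dQ/dY = 5.79/(2√Y) = 0.0176731 at this income.
η = (dQ/dY)·(Y/Q) = 0.0176731 × (26833/1146.447) = 0.414.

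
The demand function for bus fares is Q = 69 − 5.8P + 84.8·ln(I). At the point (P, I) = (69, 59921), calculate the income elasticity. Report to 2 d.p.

0.14

At P = 69, I = 59921: Q = 601.666.
Holding P constant, ∂Q/∂I = 84.8/I = 0.0014152.
η_I = (∂Q/∂I)·(I/Q) = 0.0014152 × (59921/601.666) = 0.14.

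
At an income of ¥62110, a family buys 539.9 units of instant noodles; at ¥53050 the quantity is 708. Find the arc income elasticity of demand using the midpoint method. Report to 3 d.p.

ΔQ = 708 − 539.9 = 168.1; midpoint Q̄ = (539.9 + 708)/2 = 623.95.
ΔI = 53050 − 62110 = -9060; midpoint Ī = (62110 + 53050)/2 = 57580.
η = (ΔQ/Q̄) ÷ (ΔI/Ī) = (168.1/623.95) ÷ (-9060/57580) = -1.712.

-1.712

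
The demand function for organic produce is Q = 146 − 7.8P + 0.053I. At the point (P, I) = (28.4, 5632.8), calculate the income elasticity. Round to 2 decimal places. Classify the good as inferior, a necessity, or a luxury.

1.34 (luxury)

At P = 28.4, I = 5632.8: Q = 223.018.
Holding P constant, ∂Q/∂I = 0.053.
η_I = (∂Q/∂I)·(I/Q) = 0.053 × (5632.8/223.018) = 1.34.
Since η > 1, this is a luxury.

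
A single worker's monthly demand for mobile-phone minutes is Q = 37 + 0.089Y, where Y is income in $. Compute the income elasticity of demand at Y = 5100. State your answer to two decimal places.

At Y = 5100: Q = 490.900.
dQ/dY = 0.089.
η = (dQ/dY)·(Y/Q) = 0.089 × (5100/490.900) = 0.92.

0.92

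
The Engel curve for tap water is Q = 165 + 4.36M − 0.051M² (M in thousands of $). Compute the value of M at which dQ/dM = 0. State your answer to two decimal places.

dQ/dM = 4.36 − 0.102M.
The good is inferior where dQ/dM < 0. Setting dQ/dM = 0 gives M = 4.36 / 0.102 = 42.75.

42.75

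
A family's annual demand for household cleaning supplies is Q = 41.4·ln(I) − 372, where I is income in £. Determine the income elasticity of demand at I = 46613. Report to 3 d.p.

At I = 46613: Q = 73.035.
dQ/dI = 41.4/I = 0.000888164 at this income.
η = (dQ/dI)·(I/Q) = 0.000888164 × (46613/73.035) = 0.567.

0.567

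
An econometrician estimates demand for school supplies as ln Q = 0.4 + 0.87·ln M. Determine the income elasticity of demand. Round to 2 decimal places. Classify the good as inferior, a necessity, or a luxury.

0.87 (necessity)

In a log-linear demand, the coefficient on ln M is the income elasticity.
So η = 0.87.
0 < η < 1 ⇒ necessity.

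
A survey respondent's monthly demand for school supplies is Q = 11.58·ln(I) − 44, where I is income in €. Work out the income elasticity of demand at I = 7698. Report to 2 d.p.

0.19

At I = 7698: Q = 59.626.
dQ/dI = 11.58/I = 0.00150429 at this income.
η = (dQ/dI)·(I/Q) = 0.00150429 × (7698/59.626) = 0.19.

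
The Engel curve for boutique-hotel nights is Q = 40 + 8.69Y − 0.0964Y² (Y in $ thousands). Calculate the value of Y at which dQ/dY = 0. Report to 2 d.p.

dQ/dY = 8.69 − 0.1928Y.
The good is inferior where dQ/dY < 0. Setting dQ/dY = 0 gives Y = 8.69 / 0.1928 = 45.07.

45.07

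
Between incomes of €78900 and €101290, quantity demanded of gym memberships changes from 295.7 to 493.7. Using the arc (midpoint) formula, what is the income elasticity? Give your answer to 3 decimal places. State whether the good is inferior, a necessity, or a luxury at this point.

ΔQ = 493.7 − 295.7 = 198; midpoint Q̄ = (295.7 + 493.7)/2 = 394.7.
ΔI = 101290 − 78900 = 22390; midpoint Ī = (78900 + 101290)/2 = 90095.
η = (ΔQ/Q̄) ÷ (ΔI/Ī) = (198/394.7) ÷ (22390/90095) = 2.019.
η > 1 ⇒ luxury.

2.019 (luxury)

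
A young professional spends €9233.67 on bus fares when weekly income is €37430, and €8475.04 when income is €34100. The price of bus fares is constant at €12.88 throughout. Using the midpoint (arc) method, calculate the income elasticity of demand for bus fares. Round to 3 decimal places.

0.920

With a constant price, Q₁ = 9233.67/12.88 = 716.900 and Q₂ = 8475.04/12.88 = 658.000 (equivalently, work directly with expenditure since P cancels).
Midpoint %ΔQ = (8475.04 − 9233.67)/8854.36 = -0.08568; midpoint %ΔI = (34100 − 37430)/35765 = -0.09311.
η = -0.08568 / -0.09311 = 0.920.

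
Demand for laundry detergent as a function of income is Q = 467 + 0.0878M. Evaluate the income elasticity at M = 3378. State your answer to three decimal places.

0.388

At M = 3378: Q = 763.588.
dQ/dM = 0.0878.
η = (dQ/dM)·(M/Q) = 0.0878 × (3378/763.588) = 0.388.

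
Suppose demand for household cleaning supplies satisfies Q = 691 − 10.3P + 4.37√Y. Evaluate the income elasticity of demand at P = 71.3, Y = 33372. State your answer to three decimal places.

0.529

At P = 71.3, Y = 33372: Q = 754.922.
Holding P constant, ∂Q/∂Y = 4.37/(2√Y) = 0.0119608.
η_Y = (∂Q/∂Y)·(Y/Q) = 0.0119608 × (33372/754.922) = 0.529.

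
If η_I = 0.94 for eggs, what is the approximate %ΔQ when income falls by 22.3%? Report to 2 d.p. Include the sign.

%ΔQ ≈ η × %ΔI = 0.94 × (-22.3%) = -20.96%.

-20.96%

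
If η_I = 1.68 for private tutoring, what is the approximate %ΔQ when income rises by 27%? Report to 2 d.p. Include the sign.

45.36%

%ΔQ ≈ η × %ΔI = 1.68 × 27% = 45.36%.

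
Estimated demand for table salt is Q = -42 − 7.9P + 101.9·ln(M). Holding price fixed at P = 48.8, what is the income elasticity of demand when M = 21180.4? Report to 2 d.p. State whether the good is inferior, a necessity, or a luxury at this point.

0.17 (necessity)

At P = 48.8, M = 21180.4: Q = 587.489.
Holding P constant, ∂Q/∂M = 101.9/M = 0.00481105.
η_M = (∂Q/∂M)·(M/Q) = 0.00481105 × (21180.4/587.489) = 0.17.
Since 0 < η < 1, this is a necessity.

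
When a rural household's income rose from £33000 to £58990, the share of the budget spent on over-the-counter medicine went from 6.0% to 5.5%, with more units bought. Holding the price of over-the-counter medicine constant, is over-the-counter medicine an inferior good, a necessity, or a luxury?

necessity

Quantity rises but the budget share falls as income rises, so 0 < η < 1.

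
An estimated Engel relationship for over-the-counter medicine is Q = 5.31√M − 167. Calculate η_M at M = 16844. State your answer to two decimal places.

0.66

At M = 16844: Q = 522.155.
dQ/dM = 5.31/(2√M) = 0.020457 at this income.
η = (dQ/dM)·(M/Q) = 0.020457 × (16844/522.155) = 0.66.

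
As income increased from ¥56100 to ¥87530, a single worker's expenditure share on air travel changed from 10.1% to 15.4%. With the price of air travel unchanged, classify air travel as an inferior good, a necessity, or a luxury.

luxury

The budget share rises as income rises, so η > 1.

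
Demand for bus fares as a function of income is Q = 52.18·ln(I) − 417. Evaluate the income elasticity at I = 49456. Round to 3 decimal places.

0.355

At I = 49456: Q = 147.005.
dQ/dI = 52.18/I = 0.00105508 at this income.
η = (dQ/dI)·(I/Q) = 0.00105508 × (49456/147.005) = 0.355.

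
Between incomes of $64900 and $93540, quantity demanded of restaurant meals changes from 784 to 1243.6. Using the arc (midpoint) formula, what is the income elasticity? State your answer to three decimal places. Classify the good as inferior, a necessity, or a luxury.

ΔQ = 1243.6 − 784 = 459.6; midpoint Q̄ = (784 + 1243.6)/2 = 1013.8.
ΔI = 93540 − 64900 = 28640; midpoint Ī = (64900 + 93540)/2 = 79220.
η = (ΔQ/Q̄) ÷ (ΔI/Ī) = (459.6/1013.8) ÷ (28640/79220) = 1.254.
η > 1 ⇒ luxury.

1.254 (luxury)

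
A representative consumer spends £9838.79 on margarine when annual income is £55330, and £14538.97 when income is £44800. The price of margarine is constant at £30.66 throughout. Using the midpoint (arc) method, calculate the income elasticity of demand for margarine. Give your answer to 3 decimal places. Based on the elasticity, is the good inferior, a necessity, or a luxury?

-1.833 (inferior good)

With a constant price, Q₁ = 9838.79/30.66 = 320.900 and Q₂ = 14538.97/30.66 = 474.200 (equivalently, work directly with expenditure since P cancels).
Midpoint %ΔQ = (14538.97 − 9838.79)/12188.88 = 0.38561; midpoint %ΔI = (44800 − 55330)/50065 = -0.21033.
η = 0.38561 / -0.21033 = -1.833.
η < 0 ⇒ inferior good.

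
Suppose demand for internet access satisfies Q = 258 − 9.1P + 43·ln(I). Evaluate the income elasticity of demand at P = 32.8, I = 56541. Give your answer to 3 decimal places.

0.100

At P = 32.8, I = 56541: Q = 430.057.
Holding P constant, ∂Q/∂I = 43/I = 0.00076051.
η_I = (∂Q/∂I)·(I/Q) = 0.00076051 × (56541/430.057) = 0.100.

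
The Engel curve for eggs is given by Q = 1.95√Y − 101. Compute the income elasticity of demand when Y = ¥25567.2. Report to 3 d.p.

At Y = 25567.2: Q = 210.800.
dQ/dY = 1.95/(2√Y) = 0.00609766 at this income.
η = (dQ/dY)·(Y/Q) = 0.00609766 × (25567.2/210.800) = 0.740.

0.740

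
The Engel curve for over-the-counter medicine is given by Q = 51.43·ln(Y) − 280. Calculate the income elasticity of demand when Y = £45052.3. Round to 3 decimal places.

0.190

At Y = 45052.3: Q = 271.102.
dQ/dY = 51.43/Y = 0.00114156 at this income.
η = (dQ/dY)·(Y/Q) = 0.00114156 × (45052.3/271.102) = 0.190.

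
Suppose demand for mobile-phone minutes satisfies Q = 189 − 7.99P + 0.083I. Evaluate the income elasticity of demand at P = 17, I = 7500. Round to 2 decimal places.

0.92

At P = 17, I = 7500: Q = 675.670.
Holding P constant, ∂Q/∂I = 0.083.
η_I = (∂Q/∂I)·(I/Q) = 0.083 × (7500/675.670) = 0.92.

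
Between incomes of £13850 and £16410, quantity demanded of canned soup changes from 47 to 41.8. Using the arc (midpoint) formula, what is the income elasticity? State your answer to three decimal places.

ΔQ = 41.8 − 47 = -5.2; midpoint Q̄ = (47 + 41.8)/2 = 44.4.
ΔI = 16410 − 13850 = 2560; midpoint Ī = (13850 + 16410)/2 = 15130.
η = (ΔQ/Q̄) ÷ (ΔI/Ī) = (-5.2/44.4) ÷ (2560/15130) = -0.692.

-0.692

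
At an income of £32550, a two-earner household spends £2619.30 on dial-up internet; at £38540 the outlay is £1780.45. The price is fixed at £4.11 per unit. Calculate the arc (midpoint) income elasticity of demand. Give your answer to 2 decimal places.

With a constant price, Q₁ = 2619.30/4.11 = 637.299 and Q₂ = 1780.45/4.11 = 433.200 (equivalently, work directly with expenditure since P cancels).
Midpoint %ΔQ = (1780.45 − 2619.30)/2199.88 = -0.38132; midpoint %ΔI = (38540 − 32550)/35545 = 0.16852.
η = -0.38132 / 0.16852 = -2.26.

-2.26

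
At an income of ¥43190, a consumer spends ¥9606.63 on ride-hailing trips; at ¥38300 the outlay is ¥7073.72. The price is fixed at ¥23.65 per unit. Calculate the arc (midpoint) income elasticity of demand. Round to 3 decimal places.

2.531

With a constant price, Q₁ = 9606.63/23.65 = 406.200 and Q₂ = 7073.72/23.65 = 299.100 (equivalently, work directly with expenditure since P cancels).
Midpoint %ΔQ = (7073.72 − 9606.63)/8340.17 = -0.30370; midpoint %ΔI = (38300 − 43190)/40745 = -0.12001.
η = -0.30370 / -0.12001 = 2.531.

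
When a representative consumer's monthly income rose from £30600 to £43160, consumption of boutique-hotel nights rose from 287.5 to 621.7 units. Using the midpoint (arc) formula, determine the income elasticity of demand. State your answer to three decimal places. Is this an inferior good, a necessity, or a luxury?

ΔQ = 621.7 − 287.5 = 334.2; midpoint Q̄ = (287.5 + 621.7)/2 = 454.6.
ΔI = 43160 − 30600 = 12560; midpoint Ī = (30600 + 43160)/2 = 36880.
η = (ΔQ/Q̄) ÷ (ΔI/Ī) = (334.2/454.6) ÷ (12560/36880) = 2.159.
η > 1 ⇒ luxury.

2.159 (luxury)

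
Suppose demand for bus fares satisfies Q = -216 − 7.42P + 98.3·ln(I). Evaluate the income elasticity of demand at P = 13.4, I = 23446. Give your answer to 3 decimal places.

At P = 13.4, I = 23446: Q = 673.711.
Holding P constant, ∂Q/∂I = 98.3/I = 0.00419261.
η_I = (∂Q/∂I)·(I/Q) = 0.00419261 × (23446/673.711) = 0.146.

0.146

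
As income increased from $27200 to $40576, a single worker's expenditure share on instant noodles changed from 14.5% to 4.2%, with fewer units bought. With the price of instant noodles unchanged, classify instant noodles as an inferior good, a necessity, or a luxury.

Quantity demanded falls as income rises, so η < 0.

inferior good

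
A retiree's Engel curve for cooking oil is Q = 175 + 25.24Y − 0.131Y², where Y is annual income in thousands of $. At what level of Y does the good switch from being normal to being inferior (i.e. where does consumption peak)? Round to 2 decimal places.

dQ/dY = 25.24 − 0.262Y.
The good is inferior where dQ/dY < 0. Setting dQ/dY = 0 gives Y = 25.24 / 0.262 = 96.34.

96.34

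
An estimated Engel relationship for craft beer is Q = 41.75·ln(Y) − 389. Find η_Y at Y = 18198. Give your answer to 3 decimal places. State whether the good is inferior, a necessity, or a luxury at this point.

2.034 (luxury)

At Y = 18198: Q = 20.529.
dQ/dY = 41.75/Y = 0.00229421 at this income.
η = (dQ/dY)·(Y/Q) = 0.00229421 × (18198/20.529) = 2.034.
Since η > 1, the good is a luxury.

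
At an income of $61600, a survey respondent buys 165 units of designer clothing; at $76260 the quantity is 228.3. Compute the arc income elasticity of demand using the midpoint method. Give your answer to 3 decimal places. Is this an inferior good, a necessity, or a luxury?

1.514 (luxury)

ΔQ = 228.3 − 165 = 63.3; midpoint Q̄ = (165 + 228.3)/2 = 196.65.
ΔI = 76260 − 61600 = 14660; midpoint Ī = (61600 + 76260)/2 = 68930.
η = (ΔQ/Q̄) ÷ (ΔI/Ī) = (63.3/196.65) ÷ (14660/68930) = 1.514.
η > 1 ⇒ luxury.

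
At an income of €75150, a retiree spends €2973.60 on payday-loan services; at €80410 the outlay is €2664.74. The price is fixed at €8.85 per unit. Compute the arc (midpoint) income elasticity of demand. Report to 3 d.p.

With a constant price, Q₁ = 2973.60/8.85 = 336.000 and Q₂ = 2664.74/8.85 = 301.101 (equivalently, work directly with expenditure since P cancels).
Midpoint %ΔQ = (2664.74 − 2973.60)/2819.17 = -0.10956; midpoint %ΔI = (80410 − 75150)/77780 = 0.06763.
η = -0.10956 / 0.06763 = -1.620.

-1.620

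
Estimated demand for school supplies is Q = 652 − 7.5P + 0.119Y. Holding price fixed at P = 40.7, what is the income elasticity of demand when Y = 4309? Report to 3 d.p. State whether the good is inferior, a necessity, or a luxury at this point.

0.597 (necessity)

At P = 40.7, Y = 4309: Q = 859.521.
Holding P constant, ∂Q/∂Y = 0.119.
η_Y = (∂Q/∂Y)·(Y/Q) = 0.119 × (4309/859.521) = 0.597.
Since 0 < η < 1, this is a necessity.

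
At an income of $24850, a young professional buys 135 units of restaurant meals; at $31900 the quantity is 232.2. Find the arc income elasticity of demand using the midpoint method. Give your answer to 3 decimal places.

2.131

ΔQ = 232.2 − 135 = 97.2; midpoint Q̄ = (135 + 232.2)/2 = 183.6.
ΔI = 31900 − 24850 = 7050; midpoint Ī = (24850 + 31900)/2 = 28375.
η = (ΔQ/Q̄) ÷ (ΔI/Ī) = (97.2/183.6) ÷ (7050/28375) = 2.131.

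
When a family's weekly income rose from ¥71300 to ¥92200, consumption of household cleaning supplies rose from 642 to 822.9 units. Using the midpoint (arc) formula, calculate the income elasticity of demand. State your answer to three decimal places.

ΔQ = 822.9 − 642 = 180.9; midpoint Q̄ = (642 + 822.9)/2 = 732.45.
ΔI = 92200 − 71300 = 20900; midpoint Ī = (71300 + 92200)/2 = 81750.
η = (ΔQ/Q̄) ÷ (ΔI/Ī) = (180.9/732.45) ÷ (20900/81750) = 0.966.

0.966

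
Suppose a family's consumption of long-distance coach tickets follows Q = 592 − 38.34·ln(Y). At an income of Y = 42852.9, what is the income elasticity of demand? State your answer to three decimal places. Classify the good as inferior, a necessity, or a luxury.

At Y = 42852.9: Q = 183.084.
dQ/dY = -38.34/Y = -0.000894689 at this income.
η = (dQ/dY)·(Y/Q) = -0.000894689 × (42852.9/183.084) = -0.209.
Since η < 0, the good is an inferior good.

-0.209 (inferior good)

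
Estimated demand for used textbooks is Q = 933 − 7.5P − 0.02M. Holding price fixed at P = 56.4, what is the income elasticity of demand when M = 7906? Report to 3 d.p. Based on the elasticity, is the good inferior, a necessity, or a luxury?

At P = 56.4, M = 7906: Q = 351.880.
Holding P constant, ∂Q/∂M = −0.02.
η_M = (∂Q/∂M)·(M/Q) = -0.02 × (7906/351.880) = -0.449.
Since η < 0, this is an inferior good.

-0.449 (inferior good)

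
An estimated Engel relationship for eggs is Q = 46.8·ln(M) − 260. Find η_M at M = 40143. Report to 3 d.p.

At M = 40143: Q = 236.090.
dQ/dM = 46.8/M = 0.00116583 at this income.
η = (dQ/dM)·(M/Q) = 0.00116583 × (40143/236.090) = 0.198.

0.198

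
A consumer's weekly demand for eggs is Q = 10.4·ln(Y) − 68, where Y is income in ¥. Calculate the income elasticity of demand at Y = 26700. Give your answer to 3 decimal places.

0.274

At Y = 26700: Q = 38.001.
dQ/dY = 10.4/Y = 0.000389513 at this income.
η = (dQ/dY)·(Y/Q) = 0.000389513 × (26700/38.001) = 0.274.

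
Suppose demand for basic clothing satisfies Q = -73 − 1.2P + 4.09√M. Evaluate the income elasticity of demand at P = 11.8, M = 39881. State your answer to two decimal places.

0.56

At P = 11.8, M = 39881: Q = 729.622.
Holding P constant, ∂Q/∂M = 4.09/(2√M) = 0.0102402.
η_M = (∂Q/∂M)·(M/Q) = 0.0102402 × (39881/729.622) = 0.56.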